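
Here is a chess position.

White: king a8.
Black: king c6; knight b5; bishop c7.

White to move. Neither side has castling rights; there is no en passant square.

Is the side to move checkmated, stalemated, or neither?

stalemate

White to move; white king on a8.
In check: no.
King squares — a7: attacked by Nb5; b7: attacked by Kc6; b8: attacked by Bc7.
Legal moves for White: none.
Not in check and no legal moves → stalemate.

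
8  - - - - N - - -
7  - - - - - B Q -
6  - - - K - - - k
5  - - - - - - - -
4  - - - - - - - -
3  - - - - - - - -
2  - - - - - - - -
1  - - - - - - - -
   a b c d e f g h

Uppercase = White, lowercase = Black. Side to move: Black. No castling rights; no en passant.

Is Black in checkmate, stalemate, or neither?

Black to move; black king on h6.
In check: yes, from the white queen on g7.
King squares — g5: attacked by Qg7; h5: attacked by Bf7; g6: attacked by Bf7; g7: attacked by Ne8; h7: attacked by Qg7.
Legal moves for Black: none.
In check with no legal moves → checkmate.

checkmate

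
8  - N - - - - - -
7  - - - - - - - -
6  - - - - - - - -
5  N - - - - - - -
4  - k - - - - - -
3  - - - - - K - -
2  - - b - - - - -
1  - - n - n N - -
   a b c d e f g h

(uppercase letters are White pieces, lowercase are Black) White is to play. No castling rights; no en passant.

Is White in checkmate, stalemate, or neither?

neither

White to move; white king on f3.
In check: yes, from the black knight on e1.
Legal moves for White: Kg4, Kf4, Kg3, Ke3, Kf2.
White is in check but has 5 legal moves → neither.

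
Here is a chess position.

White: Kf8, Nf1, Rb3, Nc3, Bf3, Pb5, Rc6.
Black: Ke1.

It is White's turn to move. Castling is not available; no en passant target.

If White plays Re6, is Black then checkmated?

After Re6: black king on e1; in check: yes, from the white rook on e6.
Black has 2 legal replies: Kf2, Kxf1.
In check but a legal move exists → not checkmate.

no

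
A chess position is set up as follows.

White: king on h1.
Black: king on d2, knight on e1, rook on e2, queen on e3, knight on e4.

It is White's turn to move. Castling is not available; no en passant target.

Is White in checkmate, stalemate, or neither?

stalemate

White to move; white king on h1.
In check: no.
King squares — g1: attacked by Qe3; g2: attacked by Ne1; h2: attacked by Re2.
Legal moves for White: none.
Not in check and no legal moves → stalemate.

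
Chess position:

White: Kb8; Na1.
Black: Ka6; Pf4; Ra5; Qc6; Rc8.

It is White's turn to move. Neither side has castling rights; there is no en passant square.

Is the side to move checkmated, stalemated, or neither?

White to move; white king on b8.
In check: yes, from the black rook on c8.
King squares — a7: attacked by Ka6; b7: attacked by Ka6; c7: attacked by Qc6; a8: attacked by Qc6; c8: attacked by Qc6.
Legal moves for White: none.
In check with no legal moves → checkmate.

checkmate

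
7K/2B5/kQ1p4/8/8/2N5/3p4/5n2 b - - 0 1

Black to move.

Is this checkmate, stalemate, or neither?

Black to move; black king on a6.
In check: yes, from the white queen on b6.
King squares — a5: attacked by Qb6; b5: attacked by Nc3; b6: attacked by Bc7; a7: attacked by Qb6; b7: attacked by Qb6.
Legal moves for Black: none.
In check with no legal moves → checkmate.

checkmate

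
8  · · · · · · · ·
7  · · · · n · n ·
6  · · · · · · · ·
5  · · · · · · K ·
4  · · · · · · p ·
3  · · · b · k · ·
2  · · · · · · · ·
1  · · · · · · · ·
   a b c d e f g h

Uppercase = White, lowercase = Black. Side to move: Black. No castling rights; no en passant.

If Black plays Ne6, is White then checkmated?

no

After Ne6: white king on g5; in check: yes, from the black knight on e6.
White has 4 legal replies: Kh6, Kf6, Kh5, Kh4.
In check but a legal move exists → not checkmate.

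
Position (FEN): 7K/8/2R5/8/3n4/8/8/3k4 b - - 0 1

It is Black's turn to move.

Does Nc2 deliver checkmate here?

After Nc2: white king on h8; in check: no.
White is not in check, so this cannot be checkmate.

no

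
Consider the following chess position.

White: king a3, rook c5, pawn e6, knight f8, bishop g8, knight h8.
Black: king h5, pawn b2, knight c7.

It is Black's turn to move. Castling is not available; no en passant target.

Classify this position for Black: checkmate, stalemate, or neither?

neither

Black to move; black king on h5.
In check: yes, from the white rook on c5.
Legal moves for Black: Kh6, Kh4, Kg4, Nd5.
Black is in check but has 4 legal moves → neither.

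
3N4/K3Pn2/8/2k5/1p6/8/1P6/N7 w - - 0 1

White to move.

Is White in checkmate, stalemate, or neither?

White to move; white king on a7.
In check: no.
Legal moves for White: Nxf7, Nb7+, Ne6+, Nc6, Kb8, Ka8, Kb7, Ka6, Nb3+, Nc2, e8=Q, e8=R, e8=B, e8=N, b3.
White has 15 legal moves and is not in check → neither.

neither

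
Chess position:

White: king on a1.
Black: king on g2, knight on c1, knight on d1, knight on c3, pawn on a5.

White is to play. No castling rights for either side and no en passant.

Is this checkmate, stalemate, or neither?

White to move; white king on a1.
In check: no.
King squares — b1: attacked by Nc3; a2: attacked by Nc1; b2: attacked by Nd1.
Legal moves for White: none.
Not in check and no legal moves → stalemate.

stalemate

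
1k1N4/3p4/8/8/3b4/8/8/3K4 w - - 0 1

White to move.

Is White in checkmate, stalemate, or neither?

neither

White to move; white king on d1.
In check: no.
Legal moves for White: Nf7, Nb7, Ne6, Nc6+, Ke2, Kd2, Kc2, Ke1, Kc1.
White has 9 legal moves and is not in check → neither.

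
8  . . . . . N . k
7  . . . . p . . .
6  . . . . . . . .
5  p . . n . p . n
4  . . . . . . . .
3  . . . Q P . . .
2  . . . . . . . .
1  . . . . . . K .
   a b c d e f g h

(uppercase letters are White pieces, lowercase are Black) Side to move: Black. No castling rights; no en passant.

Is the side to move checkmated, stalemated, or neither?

Black to move; black king on h8.
In check: no.
Legal moves for Black: Kg8, Kg7, Ng7, Nhf6, Nhf4, Ng3, Nc7, Ndf6, Nb6, Ndf4, Nb4, Nxe3, Nc3, e6, f4, a4, e5.
Black has 17 legal moves and is not in check → neither.

neither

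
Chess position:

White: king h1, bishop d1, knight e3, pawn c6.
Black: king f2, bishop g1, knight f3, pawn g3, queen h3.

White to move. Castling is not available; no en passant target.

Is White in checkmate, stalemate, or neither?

White to move; white king on h1.
In check: yes, from the black queen on h3.
King squares — g1: attacked by Kf2; g2: attacked by Kf2; h2: attacked by Bg1.
Legal moves for White: none.
In check with no legal moves → checkmate.

checkmate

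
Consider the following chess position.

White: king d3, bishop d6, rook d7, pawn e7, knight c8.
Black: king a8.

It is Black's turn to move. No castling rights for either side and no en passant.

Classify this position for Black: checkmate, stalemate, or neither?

Black to move; black king on a8.
In check: no.
King squares — a7: attacked by Rd7; b7: attacked by Rd7; b8: attacked by Bd6.
Legal moves for Black: none.
Not in check and no legal moves → stalemate.

stalemate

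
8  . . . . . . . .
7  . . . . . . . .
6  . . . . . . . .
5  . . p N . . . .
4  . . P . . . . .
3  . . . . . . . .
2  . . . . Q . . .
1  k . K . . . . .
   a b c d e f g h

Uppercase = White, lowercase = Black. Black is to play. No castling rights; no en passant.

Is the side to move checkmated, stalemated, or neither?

Black to move; black king on a1.
In check: no.
King squares — b1: attacked by Kc1; a2: attacked by Qe2; b2: attacked by Kc1.
Legal moves for Black: none.
Not in check and no legal moves → stalemate.

stalemate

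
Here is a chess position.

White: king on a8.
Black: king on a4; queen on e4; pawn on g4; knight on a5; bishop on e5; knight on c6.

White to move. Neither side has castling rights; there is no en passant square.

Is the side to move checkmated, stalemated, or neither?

White to move; white king on a8.
In check: no.
King squares — a7: attacked by Nc6; b7: attacked by Na5; b8: attacked by Be5.
Legal moves for White: none.
Not in check and no legal moves → stalemate.

stalemate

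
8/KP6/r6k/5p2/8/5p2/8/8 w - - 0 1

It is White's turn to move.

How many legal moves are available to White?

2

White to move; king on a7.
In check: yes, from the black rook on a6.
Legal moves: Kb8, Kxa6.
Count: 2.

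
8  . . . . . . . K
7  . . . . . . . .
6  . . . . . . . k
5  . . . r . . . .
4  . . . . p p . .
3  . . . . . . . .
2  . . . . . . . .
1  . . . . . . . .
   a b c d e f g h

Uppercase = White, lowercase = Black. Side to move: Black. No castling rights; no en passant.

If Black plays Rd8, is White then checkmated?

After Rd8: white king on h8; in check: yes, from the black rook on d8.
King squares — g7: attacked by Kh6; h7: attacked by Kh6; g8: attacked by Rd8.
White has no legal moves → checkmate.

yes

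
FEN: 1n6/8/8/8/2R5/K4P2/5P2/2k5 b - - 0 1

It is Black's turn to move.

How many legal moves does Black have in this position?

Black to move; king on c1.
In check: yes, from the white rook on c4.
Legal moves: Kd2, Kd1, Kb1.
Count: 3.

3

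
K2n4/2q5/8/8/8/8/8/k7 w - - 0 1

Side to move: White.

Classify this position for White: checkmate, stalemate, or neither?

White to move; white king on a8.
In check: no.
King squares — a7: attacked by Qc7; b7: attacked by Qc7; b8: attacked by Qc7.
Legal moves for White: none.
Not in check and no legal moves → stalemate.

stalemate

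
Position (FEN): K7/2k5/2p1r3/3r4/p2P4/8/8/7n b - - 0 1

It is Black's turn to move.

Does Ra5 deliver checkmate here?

After Ra5: white king on a8; in check: yes, from the black rook on a5.
King squares — a7: attacked by Ra5; b7: attacked by Kc7; b8: attacked by Kc7.
White has no legal moves → checkmate.

yes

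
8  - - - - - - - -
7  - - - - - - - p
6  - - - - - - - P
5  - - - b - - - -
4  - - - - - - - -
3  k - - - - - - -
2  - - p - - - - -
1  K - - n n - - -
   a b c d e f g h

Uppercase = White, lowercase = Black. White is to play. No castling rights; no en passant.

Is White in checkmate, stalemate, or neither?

White to move; white king on a1.
In check: no.
King squares — b1: attacked by Pc2; a2: attacked by Ka3; b2: attacked by Nd1.
Legal moves for White: none.
Not in check and no legal moves → stalemate.

stalemate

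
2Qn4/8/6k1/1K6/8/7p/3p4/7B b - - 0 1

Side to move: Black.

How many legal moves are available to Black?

16

Black to move; king on g6.
In check: no.
Legal moves: Nf7, Nb7, Ne6, Nc6, Kh7, Kg7, Kf7, Kh6, Kf6, Kh5, Kg5, h2, d1=Q, d1=R, d1=B, d1=N.
Count: 16.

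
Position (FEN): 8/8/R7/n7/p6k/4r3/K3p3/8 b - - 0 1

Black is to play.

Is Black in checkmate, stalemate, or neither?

Black to move; black king on h4.
In check: no.
Legal moves for Black include: Nb7, Nc6, Nc4, Nb3, Kh5, Kg5, Kg4, Kh3, Kg3, Re8, Re7, Re6, Re5, Re4, Rh3, Rg3, Rf3, Rd3, ... (list truncated; more exist).
Black has legal moves and is not in check → neither.

neither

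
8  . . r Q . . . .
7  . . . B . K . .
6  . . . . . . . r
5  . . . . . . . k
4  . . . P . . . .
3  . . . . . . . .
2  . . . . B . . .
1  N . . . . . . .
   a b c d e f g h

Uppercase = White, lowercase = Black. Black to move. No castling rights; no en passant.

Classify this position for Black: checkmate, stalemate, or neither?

Black to move; black king on h5.
In check: yes, from the white bishop on e2.
King squares — g4: attacked by Be2; h4: attacked by Qd8; g5: attacked by Qd8; g6: attacked by Kf7; h6: own rook.
Legal moves for Black: none.
In check with no legal moves → checkmate.

checkmate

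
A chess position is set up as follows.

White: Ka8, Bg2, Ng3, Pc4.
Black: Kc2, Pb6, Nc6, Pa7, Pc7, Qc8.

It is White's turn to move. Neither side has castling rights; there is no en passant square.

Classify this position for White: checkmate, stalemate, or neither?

White to move; white king on a8.
In check: yes, from the black queen on c8.
King squares — a7: attacked by Nc6; b7: attacked by Qc8; b8: attacked by Nc6.
Legal moves for White: none.
In check with no legal moves → checkmate.

checkmate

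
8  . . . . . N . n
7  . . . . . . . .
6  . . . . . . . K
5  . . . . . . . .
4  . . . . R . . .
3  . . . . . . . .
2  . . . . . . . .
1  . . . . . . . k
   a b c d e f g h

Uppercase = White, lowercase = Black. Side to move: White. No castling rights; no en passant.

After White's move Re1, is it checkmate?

After Re1: black king on h1; in check: yes, from the white rook on e1.
Black has 2 legal replies: Kh2, Kg2.
In check but a legal move exists → not checkmate.

no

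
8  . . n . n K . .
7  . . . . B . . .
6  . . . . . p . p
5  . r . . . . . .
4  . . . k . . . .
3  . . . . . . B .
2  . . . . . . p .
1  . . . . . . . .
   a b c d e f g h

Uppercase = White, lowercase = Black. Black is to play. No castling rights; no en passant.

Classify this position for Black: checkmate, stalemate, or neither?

Black to move; black king on d4.
In check: no.
Legal moves for Black include: Ng7, Nc7, Ned6, Nxe7, Na7, Ncd6, Nb6, Rb8, Rb7, Rb6, Rh5, Rg5, Rf5, Re5, Rd5, Rc5, Ra5, Rb4, ... (list truncated; more exist).
Black has legal moves and is not in check → neither.

neither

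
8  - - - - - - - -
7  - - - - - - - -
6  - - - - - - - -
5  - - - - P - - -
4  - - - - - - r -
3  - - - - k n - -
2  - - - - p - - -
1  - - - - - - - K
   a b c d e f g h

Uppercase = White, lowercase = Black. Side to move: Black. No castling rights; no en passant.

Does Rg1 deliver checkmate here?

After Rg1: white king on h1; in check: yes, from the black rook on g1.
King squares — g1: attacked by Nf3; g2: attacked by Rg1; h2: attacked by Nf3.
White has no legal moves → checkmate.

yes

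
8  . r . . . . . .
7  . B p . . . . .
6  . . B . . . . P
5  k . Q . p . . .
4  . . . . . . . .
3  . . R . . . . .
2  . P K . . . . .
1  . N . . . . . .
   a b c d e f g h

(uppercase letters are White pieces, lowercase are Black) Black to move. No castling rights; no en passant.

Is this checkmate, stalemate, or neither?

Black to move; black king on a5.
In check: yes, from the white queen on c5.
King squares — a4: attacked by Bc6; b4: attacked by Qc5; b5: attacked by Qc5; a6: attacked by Bb7; b6: attacked by Qc5.
Legal moves for Black: none.
In check with no legal moves → checkmate.

checkmate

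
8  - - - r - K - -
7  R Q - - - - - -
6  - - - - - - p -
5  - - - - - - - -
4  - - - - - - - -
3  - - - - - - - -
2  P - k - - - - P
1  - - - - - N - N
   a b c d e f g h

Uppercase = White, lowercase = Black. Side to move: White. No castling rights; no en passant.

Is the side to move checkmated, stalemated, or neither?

White to move; white king on f8.
In check: yes, from the black rook on d8.
King squares — e7: available; f7: available; g7: available; e8: attacked by Rd8; g8: attacked by Rd8.
Legal moves for White: Kg7, Kf7, Ke7.
White is in check but has 3 legal moves → neither.

neither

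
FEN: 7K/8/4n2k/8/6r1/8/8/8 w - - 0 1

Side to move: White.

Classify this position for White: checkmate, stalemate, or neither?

stalemate

White to move; white king on h8.
In check: no.
King squares — g7: attacked by Rg4; h7: attacked by Kh6; g8: attacked by Rg4.
Legal moves for White: none.
Not in check and no legal moves → stalemate.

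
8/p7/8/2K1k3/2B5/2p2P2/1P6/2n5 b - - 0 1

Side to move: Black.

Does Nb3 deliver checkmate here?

After Nb3: white king on c5; in check: yes, from the black knight on b3.
White has 4 legal replies: Kc6, Kb5, Kb4, Bxb3.
In check but a legal move exists → not checkmate.

no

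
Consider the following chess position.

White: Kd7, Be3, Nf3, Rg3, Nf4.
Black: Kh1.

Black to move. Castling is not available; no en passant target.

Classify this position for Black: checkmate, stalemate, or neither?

stalemate

Black to move; black king on h1.
In check: no.
King squares — g1: attacked by Be3; g2: attacked by Rg3; h2: attacked by Nf3.
Legal moves for Black: none.
Not in check and no legal moves → stalemate.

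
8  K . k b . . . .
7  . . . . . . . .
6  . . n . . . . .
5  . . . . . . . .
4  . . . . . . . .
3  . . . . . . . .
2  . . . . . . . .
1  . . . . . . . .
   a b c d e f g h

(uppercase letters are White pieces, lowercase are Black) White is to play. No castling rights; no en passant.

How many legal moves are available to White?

0

White to move; king on a8.
In check: no.
Legal moves: none.
Count: 0.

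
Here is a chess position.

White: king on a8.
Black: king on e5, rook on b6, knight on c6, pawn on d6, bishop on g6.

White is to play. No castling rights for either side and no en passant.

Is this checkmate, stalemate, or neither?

stalemate

White to move; white king on a8.
In check: no.
King squares — a7: attacked by Nc6; b7: attacked by Rb6; b8: attacked by Rb6.
Legal moves for White: none.
Not in check and no legal moves → stalemate.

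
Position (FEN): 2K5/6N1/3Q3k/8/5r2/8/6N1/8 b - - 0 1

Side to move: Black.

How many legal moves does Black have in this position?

4

Black to move; king on h6.
In check: yes, from the white queen on d6.
Legal moves: Kh7, Kxg7, Kg5, Rf6.
Count: 4.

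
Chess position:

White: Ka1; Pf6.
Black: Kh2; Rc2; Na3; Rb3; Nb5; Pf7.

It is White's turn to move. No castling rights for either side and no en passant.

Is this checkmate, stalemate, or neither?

stalemate

White to move; white king on a1.
In check: no.
King squares — b1: attacked by Na3; a2: attacked by Rc2; b2: attacked by Rc2.
Legal moves for White: none.
Not in check and no legal moves → stalemate.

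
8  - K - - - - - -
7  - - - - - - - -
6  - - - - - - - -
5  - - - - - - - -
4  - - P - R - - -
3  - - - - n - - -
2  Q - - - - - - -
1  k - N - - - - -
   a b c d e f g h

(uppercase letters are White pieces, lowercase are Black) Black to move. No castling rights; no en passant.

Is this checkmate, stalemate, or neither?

checkmate

Black to move; black king on a1.
In check: yes, from the white queen on a2.
King squares — b1: attacked by Qa2; a2: attacked by Nc1; b2: attacked by Qa2.
Legal moves for Black: none.
In check with no legal moves → checkmate.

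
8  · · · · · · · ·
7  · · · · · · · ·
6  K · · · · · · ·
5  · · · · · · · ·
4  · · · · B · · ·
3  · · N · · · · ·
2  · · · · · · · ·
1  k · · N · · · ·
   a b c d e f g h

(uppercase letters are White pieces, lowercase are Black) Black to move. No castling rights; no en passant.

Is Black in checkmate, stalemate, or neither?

Black to move; black king on a1.
In check: no.
King squares — b1: attacked by Nc3; a2: attacked by Nc3; b2: attacked by Nd1.
Legal moves for Black: none.
Not in check and no legal moves → stalemate.

stalemate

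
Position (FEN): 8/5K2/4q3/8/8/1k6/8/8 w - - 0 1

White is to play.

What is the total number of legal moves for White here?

White to move; king on f7.
In check: yes, from the black queen on e6.
Legal moves: Kf8, Kg7, Kxe6.
Count: 3.

3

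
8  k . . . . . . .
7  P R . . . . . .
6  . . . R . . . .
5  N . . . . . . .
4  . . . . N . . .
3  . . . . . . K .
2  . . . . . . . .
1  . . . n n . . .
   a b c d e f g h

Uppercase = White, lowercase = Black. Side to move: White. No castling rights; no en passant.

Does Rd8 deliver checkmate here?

After Rd8: black king on a8; in check: yes, from the white rook on d8.
King squares — a7: attacked by Rb7; b7: attacked by Na5; b8: attacked by Pa7.
Black has no legal moves → checkmate.

yes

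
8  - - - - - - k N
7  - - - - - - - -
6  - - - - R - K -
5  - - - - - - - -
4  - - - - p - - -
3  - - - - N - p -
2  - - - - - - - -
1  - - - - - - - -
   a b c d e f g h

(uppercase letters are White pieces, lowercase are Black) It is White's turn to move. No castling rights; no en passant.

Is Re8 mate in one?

After Re8: black king on g8; in check: yes, from the white rook on e8.
King squares — f7: attacked by Kg6; g7: attacked by Kg6; h7: attacked by Kg6; f8: attacked by Re8; h8: attacked by Re8.
Black has no legal moves → checkmate.

yes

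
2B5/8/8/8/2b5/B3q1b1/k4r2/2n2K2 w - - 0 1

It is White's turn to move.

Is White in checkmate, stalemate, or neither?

neither

White to move; white king on f1.
In check: yes, from the black rook on f2 and the black bishop on c4.
King squares — e1: attacked by Qe3; g1: available; e2: attacked by Nc1; f2: attacked by Qe3; g2: attacked by Rf2.
Legal moves for White: Kg1.
White is in check but has 1 legal move → neither.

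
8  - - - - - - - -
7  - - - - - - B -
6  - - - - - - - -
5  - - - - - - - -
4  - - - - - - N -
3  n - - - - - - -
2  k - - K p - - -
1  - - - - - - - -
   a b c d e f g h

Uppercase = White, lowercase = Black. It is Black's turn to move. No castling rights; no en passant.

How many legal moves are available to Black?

Black to move; king on a2.
In check: no.
Legal moves: Nb5, Nc4+, Nc2, Nb1+, Kb3, Kb1, e1=Q+, e1=R, e1=B+, e1=N.
Count: 10.

10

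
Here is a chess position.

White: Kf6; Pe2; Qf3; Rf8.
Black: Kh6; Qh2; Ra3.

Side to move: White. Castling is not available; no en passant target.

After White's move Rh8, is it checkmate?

yes

After Rh8: black king on h6; in check: yes, from the white rook on h8.
King squares — g5: attacked by Kf6; h5: attacked by Qf3; g6: attacked by Kf6; g7: attacked by Kf6; h7: attacked by Rh8.
Black has no legal moves → checkmate.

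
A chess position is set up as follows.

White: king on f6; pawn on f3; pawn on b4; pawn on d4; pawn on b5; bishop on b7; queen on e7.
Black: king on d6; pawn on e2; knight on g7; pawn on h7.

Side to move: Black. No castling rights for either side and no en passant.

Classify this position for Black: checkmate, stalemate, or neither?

Black to move; black king on d6.
In check: yes, from the white queen on e7.
King squares — c5: attacked by Pb4; d5: attacked by Bb7; e5: attacked by Pd4; c6: attacked by Pb5; e6: attacked by Kf6; c7: attacked by Qe7; d7: attacked by Qe7; e7: attacked by Kf6.
Legal moves for Black: none.
In check with no legal moves → checkmate.

checkmate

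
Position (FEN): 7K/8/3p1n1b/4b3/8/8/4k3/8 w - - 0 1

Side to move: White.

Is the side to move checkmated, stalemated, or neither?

stalemate

White to move; white king on h8.
In check: no.
King squares — g7: attacked by Bh6; h7: attacked by Nf6; g8: attacked by Nf6.
Legal moves for White: none.
Not in check and no legal moves → stalemate.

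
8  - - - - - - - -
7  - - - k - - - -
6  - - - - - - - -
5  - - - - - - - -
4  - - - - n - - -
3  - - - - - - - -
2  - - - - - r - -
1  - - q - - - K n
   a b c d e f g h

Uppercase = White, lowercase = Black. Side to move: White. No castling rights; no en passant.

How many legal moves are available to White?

White to move; king on g1.
In check: yes, from the black queen on c1.
Legal moves: none.
Count: 0.

0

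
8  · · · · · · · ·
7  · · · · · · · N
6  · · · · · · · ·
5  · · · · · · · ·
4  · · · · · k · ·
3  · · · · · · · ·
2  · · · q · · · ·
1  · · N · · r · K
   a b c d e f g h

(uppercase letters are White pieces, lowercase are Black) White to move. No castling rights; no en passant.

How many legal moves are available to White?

White to move; king on h1.
In check: yes, from the black rook on f1.
Legal moves: none.
Count: 0.

0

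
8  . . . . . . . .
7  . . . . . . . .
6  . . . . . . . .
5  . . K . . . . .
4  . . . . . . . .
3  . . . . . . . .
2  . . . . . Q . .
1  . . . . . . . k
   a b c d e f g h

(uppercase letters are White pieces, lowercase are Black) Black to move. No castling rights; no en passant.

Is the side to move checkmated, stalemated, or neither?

stalemate

Black to move; black king on h1.
In check: no.
King squares — g1: attacked by Qf2; g2: attacked by Qf2; h2: attacked by Qf2.
Legal moves for Black: none.
Not in check and no legal moves → stalemate.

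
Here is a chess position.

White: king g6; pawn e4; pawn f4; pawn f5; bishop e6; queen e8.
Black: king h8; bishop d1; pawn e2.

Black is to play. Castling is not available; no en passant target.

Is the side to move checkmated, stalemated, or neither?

Black to move; black king on h8.
In check: yes, from the white queen on e8.
King squares — g7: attacked by Kg6; h7: attacked by Kg6; g8: attacked by Be6.
Legal moves for Black: none.
In check with no legal moves → checkmate.

checkmate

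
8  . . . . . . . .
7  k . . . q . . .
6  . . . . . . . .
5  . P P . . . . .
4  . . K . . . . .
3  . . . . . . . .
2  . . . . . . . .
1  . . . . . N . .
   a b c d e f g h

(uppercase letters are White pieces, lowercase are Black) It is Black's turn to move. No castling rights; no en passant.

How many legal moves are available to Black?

Black to move; king on a7.
In check: no.
Legal moves: Qf8, Qe8, Qd8, Qh7, Qg7, Qf7+, Qd7, Qc7, Qb7, Qf6, Qe6+, Qd6, Qg5, Qe5, Qxc5+, Qh4+, Qe4+, Qe3, Qe2+, Qe1, Kb8, Ka8, Kb7.
Count: 23.

23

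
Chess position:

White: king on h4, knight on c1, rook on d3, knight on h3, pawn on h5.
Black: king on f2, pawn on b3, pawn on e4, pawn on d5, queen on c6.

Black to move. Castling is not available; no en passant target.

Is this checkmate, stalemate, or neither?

Black to move; black king on f2.
In check: yes, from the white knight on h3.
Legal moves for Black: Kg2, Kf1, Ke1.
Black is in check but has 3 legal moves → neither.

neither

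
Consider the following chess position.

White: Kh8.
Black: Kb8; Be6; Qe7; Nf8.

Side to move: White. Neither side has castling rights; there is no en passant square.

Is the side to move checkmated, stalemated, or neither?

stalemate

White to move; white king on h8.
In check: no.
King squares — g7: attacked by Qe7; h7: attacked by Qe7; g8: attacked by Be6.
Legal moves for White: none.
Not in check and no legal moves → stalemate.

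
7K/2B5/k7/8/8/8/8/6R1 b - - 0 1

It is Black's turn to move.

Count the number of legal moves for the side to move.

3

Black to move; king on a6.
In check: no.
Legal moves: Kb7, Ka7, Kb5.
Count: 3.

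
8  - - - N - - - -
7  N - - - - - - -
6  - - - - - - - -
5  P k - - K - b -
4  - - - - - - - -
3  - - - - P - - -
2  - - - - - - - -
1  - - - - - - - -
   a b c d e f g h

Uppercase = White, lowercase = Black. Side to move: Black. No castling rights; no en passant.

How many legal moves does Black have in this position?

6

Black to move; king on b5.
In check: yes, from the white knight on a7.
Legal moves: Ka6, Kc5, Kxa5, Kc4, Kb4, Ka4.
Count: 6.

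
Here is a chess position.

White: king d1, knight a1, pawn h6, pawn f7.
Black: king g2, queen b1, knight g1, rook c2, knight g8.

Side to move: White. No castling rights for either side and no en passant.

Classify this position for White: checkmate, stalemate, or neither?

White to move; white king on d1.
In check: yes, from the black queen on b1.
King squares — c1: attacked by Qb1; e1: attacked by Qb1; c2: attacked by Qb1; d2: attacked by Rc2; e2: attacked by Ng1.
Legal moves for White: none.
In check with no legal moves → checkmate.

checkmate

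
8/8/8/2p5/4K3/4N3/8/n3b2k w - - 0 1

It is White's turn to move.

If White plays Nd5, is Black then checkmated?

After Nd5: black king on h1; in check: no.
Black is not in check, so this cannot be checkmate.

no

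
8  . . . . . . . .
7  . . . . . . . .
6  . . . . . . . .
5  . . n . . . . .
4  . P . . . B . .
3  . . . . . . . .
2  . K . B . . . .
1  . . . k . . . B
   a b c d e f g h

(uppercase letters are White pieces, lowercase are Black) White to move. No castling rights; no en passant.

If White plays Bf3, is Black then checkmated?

yes

After Bf3: black king on d1; in check: yes, from the white bishop on f3.
King squares — c1: attacked by Kb2; e1: attacked by Bd2; c2: attacked by Kb2; d2: attacked by Bf4; e2: attacked by Bf3.
Black has no legal moves → checkmate.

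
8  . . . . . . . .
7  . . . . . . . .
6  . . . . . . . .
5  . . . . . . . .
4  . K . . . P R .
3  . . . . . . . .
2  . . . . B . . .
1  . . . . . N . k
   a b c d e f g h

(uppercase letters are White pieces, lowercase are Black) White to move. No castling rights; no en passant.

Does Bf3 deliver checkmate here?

After Bf3: black king on h1; in check: yes, from the white bishop on f3.
King squares — g1: attacked by Rg4; g2: attacked by Bf3; h2: attacked by Nf1.
Black has no legal moves → checkmate.

yes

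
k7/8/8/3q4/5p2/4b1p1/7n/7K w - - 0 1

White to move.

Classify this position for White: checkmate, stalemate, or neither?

checkmate

White to move; white king on h1.
In check: yes, from the black queen on d5.
King squares — g1: attacked by Be3; g2: attacked by Qd5; h2: attacked by Pg3.
Legal moves for White: none.
In check with no legal moves → checkmate.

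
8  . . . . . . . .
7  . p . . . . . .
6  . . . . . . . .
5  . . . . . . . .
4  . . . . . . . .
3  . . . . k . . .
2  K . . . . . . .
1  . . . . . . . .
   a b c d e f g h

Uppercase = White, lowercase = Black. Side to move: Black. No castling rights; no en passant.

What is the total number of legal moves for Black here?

Black to move; king on e3.
In check: no.
Legal moves: Kf4, Ke4, Kd4, Kf3, Kd3, Kf2, Ke2, Kd2, b6, b5.
Count: 10.

10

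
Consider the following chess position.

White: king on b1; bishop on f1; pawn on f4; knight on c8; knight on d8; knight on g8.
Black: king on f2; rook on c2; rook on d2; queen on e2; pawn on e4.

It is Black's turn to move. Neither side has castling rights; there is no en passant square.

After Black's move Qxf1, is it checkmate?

After Qxf1: white king on b1; in check: yes, from the black queen on f1.
King squares — a1: attacked by Qf1; c1: attacked by Qf1; a2: attacked by Rc2; b2: attacked by Rc2; c2: attacked by Rd2.
White has no legal moves → checkmate.

yes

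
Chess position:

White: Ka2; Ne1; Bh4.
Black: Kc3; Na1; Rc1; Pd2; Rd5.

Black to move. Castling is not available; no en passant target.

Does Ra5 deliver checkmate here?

yes

After Ra5: white king on a2; in check: yes, from the black rook on a5.
King squares — a1: attacked by Rc1; b1: attacked by Rc1; b2: attacked by Kc3; a3: attacked by Ra5; b3: attacked by Na1.
White has no legal moves → checkmate.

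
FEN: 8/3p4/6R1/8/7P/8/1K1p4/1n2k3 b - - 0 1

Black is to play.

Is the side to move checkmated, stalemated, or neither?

neither

Black to move; black king on e1.
In check: no.
Legal moves for Black: Kf2, Ke2, Kf1, Kd1, Nc3, Na3, d6, d1=Q, d1=R, d1=B, d1=N+, d5.
Black has 12 legal moves and is not in check → neither.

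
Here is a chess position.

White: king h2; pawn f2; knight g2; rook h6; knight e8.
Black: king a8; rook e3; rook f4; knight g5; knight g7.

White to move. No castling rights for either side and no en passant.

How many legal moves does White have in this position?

White to move; king on h2.
In check: no.
Legal moves: Nxg7, Nc7+, Nf6, Nd6, Rh8, Rh7, Rg6, Rf6, Re6, Rd6, Rc6, Rb6, Ra6+, Rh5, Rh4, Rh3, Kh1, Kg1, Nh4, Nxf4, Nxe3, Ne1, fxe3, f3.
Count: 24.

24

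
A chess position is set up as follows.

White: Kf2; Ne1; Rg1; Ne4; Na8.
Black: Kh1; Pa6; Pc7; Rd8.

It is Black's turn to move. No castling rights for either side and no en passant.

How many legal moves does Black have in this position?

Black to move; king on h1.
In check: yes, from the white rook on g1.
Legal moves: Kh2.
Count: 1.

1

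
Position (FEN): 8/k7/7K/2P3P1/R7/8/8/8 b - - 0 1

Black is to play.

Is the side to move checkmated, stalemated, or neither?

Black to move; black king on a7.
In check: yes, from the white rook on a4.
Legal moves for Black: Kb8, Kb7.
Black is in check but has 2 legal moves → neither.

neither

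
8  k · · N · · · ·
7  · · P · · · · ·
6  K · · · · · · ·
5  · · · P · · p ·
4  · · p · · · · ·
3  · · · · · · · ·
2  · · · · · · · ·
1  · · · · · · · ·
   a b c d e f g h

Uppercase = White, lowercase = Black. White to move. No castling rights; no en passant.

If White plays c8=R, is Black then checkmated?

After c8=R: black king on a8; in check: yes, from the white rook on c8.
King squares — a7: attacked by Ka6; b7: attacked by Ka6; b8: attacked by Rc8.
Black has no legal moves → checkmate.

yes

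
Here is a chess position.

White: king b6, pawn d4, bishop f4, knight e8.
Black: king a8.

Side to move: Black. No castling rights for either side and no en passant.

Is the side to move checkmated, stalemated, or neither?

stalemate

Black to move; black king on a8.
In check: no.
King squares — a7: attacked by Kb6; b7: attacked by Kb6; b8: attacked by Bf4.
Legal moves for Black: none.
Not in check and no legal moves → stalemate.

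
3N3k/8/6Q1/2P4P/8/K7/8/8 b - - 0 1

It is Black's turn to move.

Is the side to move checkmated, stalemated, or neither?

stalemate

Black to move; black king on h8.
In check: no.
King squares — g7: attacked by Qg6; h7: attacked by Qg6; g8: attacked by Qg6.
Legal moves for Black: none.
Not in check and no legal moves → stalemate.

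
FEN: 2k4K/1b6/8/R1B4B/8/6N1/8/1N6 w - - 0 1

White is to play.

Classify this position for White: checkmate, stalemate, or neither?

White to move; white king on h8.
In check: no.
Legal moves for White include: Kg8, Kh7, Kg7, Be8, Bf7, Bg6, Bg4+, Bf3, Be2, Bd1, Bf8, Be7, Ba7, Bd6, Bb6, Bd4, Bb4, Be3, ... (list truncated; more exist).
White has legal moves and is not in check → neither.

neither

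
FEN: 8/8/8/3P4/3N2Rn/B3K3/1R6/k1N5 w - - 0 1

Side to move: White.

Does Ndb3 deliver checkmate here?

yes

After Ndb3: black king on a1; in check: yes, from the white knight on b3.
King squares — b1: attacked by Rb2; a2: attacked by Nc1; b2: attacked by Ba3.
Black has no legal moves → checkmate.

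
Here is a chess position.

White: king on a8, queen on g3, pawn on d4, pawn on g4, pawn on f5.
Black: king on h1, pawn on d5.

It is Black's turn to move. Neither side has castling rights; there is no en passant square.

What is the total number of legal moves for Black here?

Black to move; king on h1.
In check: no.
Legal moves: none.
Count: 0.

0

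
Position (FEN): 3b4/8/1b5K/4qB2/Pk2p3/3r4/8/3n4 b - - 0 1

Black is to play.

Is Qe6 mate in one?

After Qe6: white king on h6; in check: yes, from the black queen on e6.
White has 5 legal replies: Kh7, Kg7, Kh5, Bg6, Bxe6.
In check but a legal move exists → not checkmate.

no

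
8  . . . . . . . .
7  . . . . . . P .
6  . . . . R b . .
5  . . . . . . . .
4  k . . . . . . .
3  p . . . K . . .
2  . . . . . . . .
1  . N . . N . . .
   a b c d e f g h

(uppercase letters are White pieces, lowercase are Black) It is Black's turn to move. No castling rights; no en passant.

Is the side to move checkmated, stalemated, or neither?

neither

Black to move; black king on a4.
In check: no.
Legal moves for Black: Bd8, Bxg7, Be7, Bg5+, Be5, Bh4, Bd4+, Bc3, Bb2, Ba1, Kb5, Ka5, Kb4, Kb3, a2.
Black has 15 legal moves and is not in check → neither.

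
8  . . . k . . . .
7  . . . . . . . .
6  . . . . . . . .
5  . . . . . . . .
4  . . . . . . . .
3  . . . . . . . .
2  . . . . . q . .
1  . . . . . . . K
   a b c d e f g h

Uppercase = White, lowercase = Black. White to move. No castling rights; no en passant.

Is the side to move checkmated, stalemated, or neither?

White to move; white king on h1.
In check: no.
King squares — g1: attacked by Qf2; g2: attacked by Qf2; h2: attacked by Qf2.
Legal moves for White: none.
Not in check and no legal moves → stalemate.

stalemate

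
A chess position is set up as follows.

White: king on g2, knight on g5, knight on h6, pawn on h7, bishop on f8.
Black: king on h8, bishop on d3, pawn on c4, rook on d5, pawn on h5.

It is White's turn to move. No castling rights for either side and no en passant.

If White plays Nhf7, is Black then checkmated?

yes

After Nhf7: black king on h8; in check: yes, from the white knight on f7.
King squares — g7: attacked by Bf8; h7: attacked by Ng5; g8: attacked by Ph7.
Black has no legal moves → checkmate.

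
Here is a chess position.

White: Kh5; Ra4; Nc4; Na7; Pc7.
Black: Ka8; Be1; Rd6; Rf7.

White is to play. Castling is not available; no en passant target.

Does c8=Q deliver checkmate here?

After c8=Q: black king on a8; in check: yes, from the white queen on c8.
King squares — a7: attacked by Ra4; b7: attacked by Qc8; b8: attacked by Qc8.
Black has no legal moves → checkmate.

yes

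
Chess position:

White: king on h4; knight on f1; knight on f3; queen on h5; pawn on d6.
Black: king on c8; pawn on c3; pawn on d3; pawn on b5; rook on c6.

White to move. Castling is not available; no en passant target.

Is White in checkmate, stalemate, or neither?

neither

White to move; white king on h4.
In check: no.
Legal moves for White include: Qh8+, Qe8+, Qh7, Qf7, Qh6, Qg6, Qg5, Qf5+, Qe5, Qd5, Qc5, Qxb5, Qg4+, Kg5, Kg4, Kh3, Kg3, Ng5, ... (list truncated; more exist).
White has legal moves and is not in check → neither.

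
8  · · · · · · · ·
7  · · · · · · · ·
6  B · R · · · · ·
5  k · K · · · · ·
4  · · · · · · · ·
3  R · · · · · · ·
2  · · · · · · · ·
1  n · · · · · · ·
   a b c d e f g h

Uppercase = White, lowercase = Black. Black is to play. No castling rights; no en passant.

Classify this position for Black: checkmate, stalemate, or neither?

Black to move; black king on a5.
In check: yes, from the white rook on a3.
King squares — a4: attacked by Ra3; b4: attacked by Kc5; b5: attacked by Kc5; a6: attacked by Ra3; b6: attacked by Kc5.
Legal moves for Black: none.
In check with no legal moves → checkmate.

checkmate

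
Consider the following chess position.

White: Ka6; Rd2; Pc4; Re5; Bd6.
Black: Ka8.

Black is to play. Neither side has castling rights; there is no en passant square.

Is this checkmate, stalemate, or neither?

stalemate

Black to move; black king on a8.
In check: no.
King squares — a7: attacked by Ka6; b7: attacked by Ka6; b8: attacked by Bd6.
Legal moves for Black: none.
Not in check and no legal moves → stalemate.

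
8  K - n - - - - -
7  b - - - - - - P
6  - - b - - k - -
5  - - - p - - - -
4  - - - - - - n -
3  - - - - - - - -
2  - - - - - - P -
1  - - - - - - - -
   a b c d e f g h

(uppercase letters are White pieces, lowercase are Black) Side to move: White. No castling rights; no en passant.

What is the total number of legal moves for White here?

White to move; king on a8.
In check: yes, from the black bishop on c6.
Legal moves: none.
Count: 0.

0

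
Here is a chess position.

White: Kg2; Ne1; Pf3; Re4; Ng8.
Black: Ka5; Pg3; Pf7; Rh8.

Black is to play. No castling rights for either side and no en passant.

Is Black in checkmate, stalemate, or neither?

Black to move; black king on a5.
In check: no.
Legal moves for Black: Rxg8, Rh7, Rh6, Rh5, Rh4, Rh3, Rh2+, Rh1, Kb6, Ka6, Kb5, f6, f5.
Black has 13 legal moves and is not in check → neither.

neither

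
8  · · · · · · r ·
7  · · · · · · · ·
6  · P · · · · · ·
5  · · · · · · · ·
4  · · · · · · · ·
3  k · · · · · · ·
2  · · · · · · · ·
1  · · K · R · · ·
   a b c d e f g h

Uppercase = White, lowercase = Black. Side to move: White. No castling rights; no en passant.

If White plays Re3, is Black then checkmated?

After Re3: black king on a3; in check: yes, from the white rook on e3.
Black has 3 legal replies: Kb4, Ka4, Ka2.
In check but a legal move exists → not checkmate.

no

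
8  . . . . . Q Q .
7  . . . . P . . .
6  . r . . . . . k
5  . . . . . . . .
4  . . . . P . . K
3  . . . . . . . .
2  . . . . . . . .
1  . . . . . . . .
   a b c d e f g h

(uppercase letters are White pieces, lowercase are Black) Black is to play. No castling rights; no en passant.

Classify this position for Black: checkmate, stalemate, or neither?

Black to move; black king on h6.
In check: yes, from the white queen on f8.
King squares — g5: attacked by Kh4; h5: attacked by Kh4; g6: attacked by Qg8; g7: attacked by Qf8; h7: attacked by Qg8.
Legal moves for Black: none.
In check with no legal moves → checkmate.

checkmate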